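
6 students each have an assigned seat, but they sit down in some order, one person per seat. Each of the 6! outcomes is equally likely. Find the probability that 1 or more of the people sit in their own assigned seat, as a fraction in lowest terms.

91/144

Favorable outcomes: Σ_{i≥1} C(6,i)·!(6-i) = 6·44 + 15·9 + 20·2 + 15·1 + 6·0 + 1·1 = 455.
Total outcomes: 6! = 720.
Probability = 455/720 = 91/144.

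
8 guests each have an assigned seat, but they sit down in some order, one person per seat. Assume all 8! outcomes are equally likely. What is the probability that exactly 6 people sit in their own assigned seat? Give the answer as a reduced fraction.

1/1440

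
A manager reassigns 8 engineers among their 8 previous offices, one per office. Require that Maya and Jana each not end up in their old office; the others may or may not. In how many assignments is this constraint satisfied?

30960

Let A_j be the event that the j-th constrained one is fixed. By inclusion-exclusion over the 2 events:
Σ_{j=0}^{2} (-1)^j C(2,j)(8-j)!
= C(2,0)·8! - C(2,1)·7! + C(2,2)·6!
= 40320 - 10080 + 720
= 30960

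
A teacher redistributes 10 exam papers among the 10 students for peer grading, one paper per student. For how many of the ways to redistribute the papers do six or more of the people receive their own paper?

# with exactly i fixed is C(10,i)·!(10-i); sum over i=6..10:
  i=6: C(10,6)·!4 = 210·9 = 1890
  i=7: C(10,7)·!3 = 120·2 = 240
  i=8: C(10,8)·!2 = 45·1 = 45
  i=9: C(10,9)·!1 = 10·0 = 0
  i=10: C(10,10)·!0 = 1·1 = 1
Total = 2176.

2176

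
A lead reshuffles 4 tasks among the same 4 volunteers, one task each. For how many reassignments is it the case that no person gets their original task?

9

By inclusion-exclusion, !4 = Σ (-1)^k · 4!/k! for k=0..4
= 4! - 4!/1! + 4!/2! - 4!/3! + 4!/4!
= 24 - 24 + 12 - 4 + 1
= 9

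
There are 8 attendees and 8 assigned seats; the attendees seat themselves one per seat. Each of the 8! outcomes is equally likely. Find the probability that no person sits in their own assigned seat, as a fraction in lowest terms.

2119/5760

Favorable outcomes: !8 = 14833.
Total outcomes: 8! = 40320.
Probability = 14833/40320 = 2119/5760.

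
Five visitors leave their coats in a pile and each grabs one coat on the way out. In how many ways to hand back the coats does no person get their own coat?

Use !n = n·!(n-1) + (-1)^n.
!5 = 5·9 - 1 = 44

44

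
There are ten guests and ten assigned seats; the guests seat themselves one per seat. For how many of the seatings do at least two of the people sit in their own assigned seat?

# with exactly i fixed is C(10,i)·!(10-i); sum over i=2..10:
  i=2: C(10,2)·!8 = 45·14833 = 667485
  i=3: C(10,3)·!7 = 120·1854 = 222480
  i=4: C(10,4)·!6 = 210·265 = 55650
  i=5: C(10,5)·!5 = 252·44 = 11088
  i=6: C(10,6)·!4 = 210·9 = 1890
  i=7: C(10,7)·!3 = 120·2 = 240
  i=8: C(10,8)·!2 = 45·1 = 45
  i=9: C(10,9)·!1 = 10·0 = 0
  i=10: C(10,10)·!0 = 1·1 = 1
Total = 958879.

958879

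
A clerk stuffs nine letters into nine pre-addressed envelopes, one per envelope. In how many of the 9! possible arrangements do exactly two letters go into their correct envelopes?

Pick the 2 fixed positions: C(9,2) = 36 ways.
The remaining 7 must be deranged: !7 = 1854.
Total: 36 × 1854 = 66744.

66744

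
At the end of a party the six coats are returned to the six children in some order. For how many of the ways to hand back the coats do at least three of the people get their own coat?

# with exactly i fixed is C(6,i)·!(6-i); sum over i=3..6:
  i=3: C(6,3)·!3 = 20·2 = 40
  i=4: C(6,4)·!2 = 15·1 = 15
  i=5: C(6,5)·!1 = 6·0 = 0
  i=6: C(6,6)·!0 = 1·1 = 1
Total = 56.

56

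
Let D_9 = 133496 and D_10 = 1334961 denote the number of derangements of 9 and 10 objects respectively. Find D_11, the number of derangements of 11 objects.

14684570

D_11 = (11-1)·(D_10 + D_9) = 10·(1334961 + 133496) = 10·1468457 = 14684570.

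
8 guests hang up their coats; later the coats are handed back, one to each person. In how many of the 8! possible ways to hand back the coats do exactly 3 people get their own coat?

Choose which 3 of the 8 are fixed: C(8,3) = 56.
The other 5 form a derangement: !5 = 44.
Total: 56 × 44 = 2464.

2464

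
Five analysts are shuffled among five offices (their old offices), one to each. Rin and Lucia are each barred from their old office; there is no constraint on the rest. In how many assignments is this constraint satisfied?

78

Inclusion-exclusion on the 2 forbidden self-matches:
Σ_{j=0}^{2} (-1)^j C(2,j)(5-j)!
= C(2,0)·5! - C(2,1)·4! + C(2,2)·3!
= 120 - 48 + 6
= 78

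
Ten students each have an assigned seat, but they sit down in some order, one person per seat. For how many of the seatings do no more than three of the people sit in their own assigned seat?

3559886

Sum C(10,i)·!(10-i) for i = 0..3:
  i=0: C(10,0)·!10 = 1·1334961 = 1334961
  i=1: C(10,1)·!9 = 10·133496 = 1334960
  i=2: C(10,2)·!8 = 45·14833 = 667485
  i=3: C(10,3)·!7 = 120·1854 = 222480
Total = 3559886.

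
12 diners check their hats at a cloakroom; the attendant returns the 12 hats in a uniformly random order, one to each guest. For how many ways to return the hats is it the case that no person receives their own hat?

176214841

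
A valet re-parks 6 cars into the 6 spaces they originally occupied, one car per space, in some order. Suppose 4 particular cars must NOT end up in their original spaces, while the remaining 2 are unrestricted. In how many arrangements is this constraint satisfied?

Let A_j be the event that the j-th constrained one is fixed. By inclusion-exclusion over the 4 events:
Σ_{j=0}^{4} (-1)^j C(4,j)(6-j)!
= C(4,0)·6! - C(4,1)·5! + C(4,2)·4! - C(4,3)·3! + C(4,4)·2!
= 720 - 480 + 144 - 24 + 2
= 362

362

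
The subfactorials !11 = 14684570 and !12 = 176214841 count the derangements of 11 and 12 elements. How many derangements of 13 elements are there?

!13 = (13-1)·(!12 + !11) = 12·(176214841 + 14684570) = 12·190899411 = 2290792932.

2290792932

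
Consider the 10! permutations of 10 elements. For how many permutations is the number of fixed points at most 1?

2669921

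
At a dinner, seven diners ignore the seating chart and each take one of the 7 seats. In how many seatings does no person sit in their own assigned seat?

Use !n = (n-1)(!(n-1) + !(n-2)).
!7 = 6·(265 + 44) = 6·309 = 1854

1854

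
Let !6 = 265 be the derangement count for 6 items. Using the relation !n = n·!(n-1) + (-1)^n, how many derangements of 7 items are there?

1854

!7 = 7·265 - 1 = 1854.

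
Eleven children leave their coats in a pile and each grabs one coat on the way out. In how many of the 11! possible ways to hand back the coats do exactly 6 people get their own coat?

Pick the 6 fixed positions: C(11,6) = 462 ways.
The remaining 5 must be deranged: !5 = 44.
Total: 462 × 44 = 20328.

20328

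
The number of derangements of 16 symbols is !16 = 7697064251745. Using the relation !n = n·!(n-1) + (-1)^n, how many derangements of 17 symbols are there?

130850092279664

!17 = 17·7697064251745 - 1 = 130850092279664.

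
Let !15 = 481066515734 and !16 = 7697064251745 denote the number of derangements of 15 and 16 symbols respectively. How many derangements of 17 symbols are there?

!17 = (17-1)·(!16 + !15) = 16·(7697064251745 + 481066515734) = 16·8178130767479 = 130850092279664.

130850092279664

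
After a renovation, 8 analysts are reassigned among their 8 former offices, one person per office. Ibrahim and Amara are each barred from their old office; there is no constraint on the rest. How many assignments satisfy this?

Let A_j be the event that the j-th constrained one is fixed. By inclusion-exclusion over the 2 events:
Σ_{j=0}^{2} (-1)^j C(2,j)(8-j)!
= C(2,0)·8! - C(2,1)·7! + C(2,2)·6!
= 40320 - 10080 + 720
= 30960

30960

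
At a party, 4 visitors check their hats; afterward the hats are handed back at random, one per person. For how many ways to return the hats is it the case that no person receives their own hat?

Recurrence: !4 = 3·(!3 + !2).
!4 = 3·(2 + 1) = 3·3 = 9

9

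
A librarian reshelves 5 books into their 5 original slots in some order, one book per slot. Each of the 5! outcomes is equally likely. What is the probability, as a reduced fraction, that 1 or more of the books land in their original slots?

Favorable outcomes: Σ_{i≥1} C(5,i)·!(5-i) = 5·9 + 10·2 + 10·1 + 5·0 + 1·1 = 76.
Total outcomes: 5! = 120.
Probability = 76/120 = 19/30.

19/30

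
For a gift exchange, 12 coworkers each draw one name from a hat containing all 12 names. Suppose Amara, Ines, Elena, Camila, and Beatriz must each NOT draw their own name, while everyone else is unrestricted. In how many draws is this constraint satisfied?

312273360

Inclusion-exclusion on the 5 forbidden self-matches:
Σ_{j=0}^{5} (-1)^j C(5,j)(12-j)!
= C(5,0)·12! - C(5,1)·11! + C(5,2)·10! - C(5,3)·9! + C(5,4)·8! - C(5,5)·7!
= 479001600 - 199584000 + 36288000 - 3628800 + 201600 - 5040
= 312273360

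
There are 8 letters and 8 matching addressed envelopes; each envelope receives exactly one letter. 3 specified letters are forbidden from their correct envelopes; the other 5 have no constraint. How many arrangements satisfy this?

Inclusion-exclusion on the 3 forbidden self-matches:
Σ_{j=0}^{3} (-1)^j C(3,j)(8-j)!
= C(3,0)·8! - C(3,1)·7! + C(3,2)·6! - C(3,3)·5!
= 40320 - 15120 + 2160 - 120
= 27240

27240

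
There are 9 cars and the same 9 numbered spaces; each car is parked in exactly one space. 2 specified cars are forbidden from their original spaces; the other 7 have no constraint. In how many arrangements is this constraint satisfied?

287280

Let A_j be the event that the j-th constrained one is fixed. By inclusion-exclusion over the 2 events:
Σ_{j=0}^{2} (-1)^j C(2,j)(9-j)!
= C(2,0)·9! - C(2,1)·8! + C(2,2)·7!
= 362880 - 80640 + 5040
= 287280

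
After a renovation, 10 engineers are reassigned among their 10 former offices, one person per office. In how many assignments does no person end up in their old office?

By inclusion-exclusion, !10 = Σ (-1)^k · 10!/k! for k=0..10
= 10! - 10!/1! + 10!/2! - 10!/3! + 10!/4! - 10!/5! + 10!/6! - 10!/7! + 10!/8! - 10!/9! + 10!/10!
= 3628800 - 3628800 + 1814400 - 604800 + 151200 - 30240 + 5040 - 720 + 90 - 10 + 1
= 1334961

1334961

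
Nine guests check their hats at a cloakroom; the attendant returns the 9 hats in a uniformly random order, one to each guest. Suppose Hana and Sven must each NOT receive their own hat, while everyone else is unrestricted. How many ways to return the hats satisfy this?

287280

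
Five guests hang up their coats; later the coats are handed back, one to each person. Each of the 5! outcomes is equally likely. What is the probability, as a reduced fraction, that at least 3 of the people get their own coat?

11/120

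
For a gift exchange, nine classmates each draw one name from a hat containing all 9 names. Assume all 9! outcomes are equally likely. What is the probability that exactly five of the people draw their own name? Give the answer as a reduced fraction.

Favorable outcomes: C(9,5)·!4 = 126·9 = 1134.
Total outcomes: 9! = 362880.
Probability = 1134/362880 = 1/320.

1/320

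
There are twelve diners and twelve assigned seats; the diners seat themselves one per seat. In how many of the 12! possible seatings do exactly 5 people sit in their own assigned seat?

1468368

Pick the 5 fixed positions: C(12,5) = 792 ways.
The remaining 7 must be deranged: !7 = 1854.
Total: 792 × 1854 = 1468368.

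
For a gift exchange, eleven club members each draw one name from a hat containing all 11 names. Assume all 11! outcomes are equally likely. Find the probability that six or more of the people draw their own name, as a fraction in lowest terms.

Favorable outcomes: Σ_{i≥6} C(11,i)·!(11-i) = 462·44 + 330·9 + 165·2 + 55·1 + 11·0 + 1·1 = 23684.
Total outcomes: 11! = 39916800.
Probability = 23684/39916800 = 5921/9979200.

5921/9979200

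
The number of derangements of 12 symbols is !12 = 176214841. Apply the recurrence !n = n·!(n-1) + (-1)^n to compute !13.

!13 = 13·176214841 - 1 = 2290792932.

2290792932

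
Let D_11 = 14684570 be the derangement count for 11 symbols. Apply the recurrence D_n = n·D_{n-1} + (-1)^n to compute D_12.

176214841

D_12 = 12·14684570 + 1 = 176214841.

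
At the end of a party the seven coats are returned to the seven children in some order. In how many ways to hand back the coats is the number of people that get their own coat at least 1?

# with exactly i fixed is C(7,i)·!(7-i); sum over i=1..7:
  i=1: C(7,1)·!6 = 7·265 = 1855
  i=2: C(7,2)·!5 = 21·44 = 924
  i=3: C(7,3)·!4 = 35·9 = 315
  i=4: C(7,4)·!3 = 35·2 = 70
  i=5: C(7,5)·!2 = 21·1 = 21
  i=6: C(7,6)·!1 = 7·0 = 0
  i=7: C(7,7)·!0 = 1·1 = 1
Total = 3186.

3186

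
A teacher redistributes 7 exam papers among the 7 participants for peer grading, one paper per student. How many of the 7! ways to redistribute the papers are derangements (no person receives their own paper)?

1854

!7 is the nearest integer to 7!/e.
7! = 5040, and 5040/e ≈ 1854.11, so !7 = 1854.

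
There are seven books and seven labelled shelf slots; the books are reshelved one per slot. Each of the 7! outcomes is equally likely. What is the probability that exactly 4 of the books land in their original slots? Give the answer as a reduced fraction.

1/72

Favorable outcomes: C(7,4)·!3 = 35·2 = 70.
Total outcomes: 7! = 5040.
Probability = 70/5040 = 1/72.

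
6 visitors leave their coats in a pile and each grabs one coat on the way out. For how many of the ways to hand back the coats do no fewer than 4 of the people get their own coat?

# with exactly i fixed is C(6,i)·!(6-i); sum over i=4..6:
  i=4: C(6,4)·!2 = 15·1 = 15
  i=5: C(6,5)·!1 = 6·0 = 0
  i=6: C(6,6)·!0 = 1·1 = 1
Total = 16.

16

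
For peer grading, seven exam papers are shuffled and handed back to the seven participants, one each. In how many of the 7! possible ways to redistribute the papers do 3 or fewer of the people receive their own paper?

# with exactly i fixed is C(7,i)·!(7-i); sum over i=0..3:
  i=0: C(7,0)·!7 = 1·1854 = 1854
  i=1: C(7,1)·!6 = 7·265 = 1855
  i=2: C(7,2)·!5 = 21·44 = 924
  i=3: C(7,3)·!4 = 35·9 = 315
Total = 4948.

4948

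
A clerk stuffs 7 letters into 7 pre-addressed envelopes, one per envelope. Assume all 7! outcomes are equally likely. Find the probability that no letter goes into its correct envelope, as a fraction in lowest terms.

103/280

Favorable outcomes: !7 = 1854.
Total outcomes: 7! = 5040.
Probability = 1854/5040 = 103/280.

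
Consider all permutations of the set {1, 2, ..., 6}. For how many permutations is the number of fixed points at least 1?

455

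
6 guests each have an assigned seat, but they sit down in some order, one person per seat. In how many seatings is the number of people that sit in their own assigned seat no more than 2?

664

Sum C(6,i)·!(6-i) for i = 0..2:
  i=0: C(6,0)·!6 = 1·265 = 265
  i=1: C(6,1)·!5 = 6·44 = 264
  i=2: C(6,2)·!4 = 15·9 = 135
Total = 664.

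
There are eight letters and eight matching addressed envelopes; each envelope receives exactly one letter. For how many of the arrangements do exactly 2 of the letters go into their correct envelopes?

Pick the 2 fixed positions: C(8,2) = 28 ways.
The remaining 6 must be deranged: !6 = 265.
Total: 28 × 265 = 7420.

7420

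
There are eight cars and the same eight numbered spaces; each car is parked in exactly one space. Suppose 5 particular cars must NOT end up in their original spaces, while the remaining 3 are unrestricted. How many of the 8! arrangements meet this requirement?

21234

Inclusion-exclusion on the 5 forbidden self-matches:
Σ_{j=0}^{5} (-1)^j C(5,j)(8-j)!
= C(5,0)·8! - C(5,1)·7! + C(5,2)·6! - C(5,3)·5! + C(5,4)·4! - C(5,5)·3!
= 40320 - 25200 + 7200 - 1200 + 120 - 6
= 21234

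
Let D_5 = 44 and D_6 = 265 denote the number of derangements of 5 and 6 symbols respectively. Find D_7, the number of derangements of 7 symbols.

1854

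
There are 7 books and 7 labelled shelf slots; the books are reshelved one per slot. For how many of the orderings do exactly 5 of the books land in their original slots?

21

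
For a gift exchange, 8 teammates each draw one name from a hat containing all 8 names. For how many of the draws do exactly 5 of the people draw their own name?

112

Choose which 5 of the 8 are fixed: C(8,5) = 56.
The other 3 form a derangement: !3 = 2.
Total: 56 × 2 = 112.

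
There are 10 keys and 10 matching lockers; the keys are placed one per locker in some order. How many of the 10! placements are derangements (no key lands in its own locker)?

1334961

!10 is the nearest integer to 10!/e.
10! = 3628800, and 3628800/e ≈ 1334960.92, so !10 = 1334961.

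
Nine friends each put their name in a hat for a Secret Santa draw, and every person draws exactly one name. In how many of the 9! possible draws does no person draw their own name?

133496

!9 is the nearest integer to 9!/e.
9! = 362880, and 362880/e ≈ 133496.09, so !9 = 133496.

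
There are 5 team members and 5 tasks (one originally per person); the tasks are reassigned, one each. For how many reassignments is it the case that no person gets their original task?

The subfactorial !5 = [5!/e] (nearest integer).
5! = 120, and 120/e ≈ 44.15, so !5 = 44.

44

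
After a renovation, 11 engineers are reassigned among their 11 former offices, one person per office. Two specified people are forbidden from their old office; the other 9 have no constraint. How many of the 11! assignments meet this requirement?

33022080

Let A_j be the event that the j-th constrained one is fixed. By inclusion-exclusion over the 2 events:
Σ_{j=0}^{2} (-1)^j C(2,j)(11-j)!
= C(2,0)·11! - C(2,1)·10! + C(2,2)·9!
= 39916800 - 7257600 + 362880
= 33022080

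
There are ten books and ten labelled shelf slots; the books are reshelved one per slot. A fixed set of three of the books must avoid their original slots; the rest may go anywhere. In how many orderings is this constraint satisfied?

Let A_j be the event that the j-th constrained one is fixed. By inclusion-exclusion over the 3 events:
Σ_{j=0}^{3} (-1)^j C(3,j)(10-j)!
= C(3,0)·10! - C(3,1)·9! + C(3,2)·8! - C(3,3)·7!
= 3628800 - 1088640 + 120960 - 5040
= 2656080

2656080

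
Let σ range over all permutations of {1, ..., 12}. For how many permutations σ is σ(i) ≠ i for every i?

The number of derangements of 12 is !12 = Σ_{k=0}^{12} (-1)^k·12!/k!
= 12! - 12!/1! + 12!/2! - 12!/3! + 12!/4! - 12!/5! + 12!/6! - 12!/7! + 12!/8! - 12!/9! + 12!/10! - 12!/11! + 12!/12!
= 479001600 - 479001600 + 239500800 - 79833600 + 19958400 - 3991680 + 665280 - 95040 + 11880 - 1320 + 132 - 12 + 1
= 176214841

176214841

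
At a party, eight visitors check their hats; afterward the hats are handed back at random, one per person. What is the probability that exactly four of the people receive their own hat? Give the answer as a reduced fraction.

1/64

Favorable outcomes: C(8,4)·!4 = 70·9 = 630.
Total outcomes: 8! = 40320.
Probability = 630/40320 = 1/64.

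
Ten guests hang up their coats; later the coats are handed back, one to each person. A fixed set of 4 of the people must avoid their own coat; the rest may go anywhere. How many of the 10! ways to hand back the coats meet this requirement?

Inclusion-exclusion on the 4 forbidden self-matches:
Σ_{j=0}^{4} (-1)^j C(4,j)(10-j)!
= C(4,0)·10! - C(4,1)·9! + C(4,2)·8! - C(4,3)·7! + C(4,4)·6!
= 3628800 - 1451520 + 241920 - 20160 + 720
= 2399760

2399760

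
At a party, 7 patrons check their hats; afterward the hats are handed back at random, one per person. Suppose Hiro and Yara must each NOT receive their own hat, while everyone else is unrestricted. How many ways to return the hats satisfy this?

3720

Inclusion-exclusion on the 2 forbidden self-matches:
Σ_{j=0}^{2} (-1)^j C(2,j)(7-j)!
= C(2,0)·7! - C(2,1)·6! + C(2,2)·5!
= 5040 - 1440 + 120
= 3720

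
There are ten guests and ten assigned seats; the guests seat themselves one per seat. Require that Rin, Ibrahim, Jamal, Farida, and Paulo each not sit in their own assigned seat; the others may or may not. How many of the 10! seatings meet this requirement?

2170680

Inclusion-exclusion on the 5 forbidden self-matches:
Σ_{j=0}^{5} (-1)^j C(5,j)(10-j)!
= C(5,0)·10! - C(5,1)·9! + C(5,2)·8! - C(5,3)·7! + C(5,4)·6! - C(5,5)·5!
= 3628800 - 1814400 + 403200 - 50400 + 3600 - 120
= 2170680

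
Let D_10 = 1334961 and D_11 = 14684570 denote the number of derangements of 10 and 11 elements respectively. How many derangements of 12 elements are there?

D_12 = (12-1)·(D_11 + D_10) = 11·(14684570 + 1334961) = 11·16019531 = 176214841.

176214841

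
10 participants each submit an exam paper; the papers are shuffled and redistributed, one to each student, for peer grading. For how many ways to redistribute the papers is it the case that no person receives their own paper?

1334961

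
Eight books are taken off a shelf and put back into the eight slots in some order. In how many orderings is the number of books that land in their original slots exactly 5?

112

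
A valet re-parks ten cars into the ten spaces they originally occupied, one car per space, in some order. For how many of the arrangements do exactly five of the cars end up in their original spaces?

11088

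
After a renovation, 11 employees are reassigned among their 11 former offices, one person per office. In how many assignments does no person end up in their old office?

Recurrence: !11 = 11·!10 + (-1)^11.
!11 = 11·1334961 - 1 = 14684570

14684570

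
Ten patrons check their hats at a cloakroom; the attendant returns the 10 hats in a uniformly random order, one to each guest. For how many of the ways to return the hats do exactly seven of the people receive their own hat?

Pick the 7 fixed positions: C(10,7) = 120 ways.
The other 3 form a derangement: !3 = 2.
Total: 120 × 2 = 240.

240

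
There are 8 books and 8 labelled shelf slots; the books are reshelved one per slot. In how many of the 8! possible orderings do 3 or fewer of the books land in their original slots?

39549

Sum C(8,i)·!(8-i) for i = 0..3:
  i=0: C(8,0)·!8 = 1·14833 = 14833
  i=1: C(8,1)·!7 = 8·1854 = 14832
  i=2: C(8,2)·!6 = 28·265 = 7420
  i=3: C(8,3)·!5 = 56·44 = 2464
Total = 39549.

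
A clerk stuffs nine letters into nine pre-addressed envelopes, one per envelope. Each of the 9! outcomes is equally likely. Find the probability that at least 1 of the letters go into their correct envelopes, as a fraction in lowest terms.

Favorable outcomes: Σ_{i≥1} C(9,i)·!(9-i) = 9·14833 + 36·1854 + 84·265 + 126·44 + 126·9 + 84·2 + 36·1 + 9·0 + 1·1 = 229384.
Total outcomes: 9! = 362880.
Probability = 229384/362880 = 28673/45360.

28673/45360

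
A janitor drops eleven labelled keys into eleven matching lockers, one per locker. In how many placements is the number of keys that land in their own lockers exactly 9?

Pick the 9 fixed positions: C(11,9) = 55 ways.
The other 2 form a derangement: !2 = 1.
Total: 55 × 1 = 55.

55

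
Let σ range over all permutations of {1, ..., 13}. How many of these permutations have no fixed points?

Recurrence: !13 = 12·(!12 + !11).
!13 = 12·(176214841 + 14684570) = 12·190899411 = 2290792932

2290792932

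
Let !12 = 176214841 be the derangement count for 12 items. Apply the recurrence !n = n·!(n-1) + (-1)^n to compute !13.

!13 = 13·176214841 - 1 = 2290792932.

2290792932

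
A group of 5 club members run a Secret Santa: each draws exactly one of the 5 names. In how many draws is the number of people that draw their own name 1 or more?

76

Sum C(5,i)·!(5-i) for i = 1..5:
  i=1: C(5,1)·!4 = 5·9 = 45
  i=2: C(5,2)·!3 = 10·2 = 20
  i=3: C(5,3)·!2 = 10·1 = 10
  i=4: C(5,4)·!1 = 5·0 = 0
  i=5: C(5,5)·!0 = 1·1 = 1
Total = 76.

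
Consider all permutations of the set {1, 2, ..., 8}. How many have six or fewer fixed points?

40319

Sum C(8,i)·!(8-i) for i = 0..6:
  i=0: C(8,0)·!8 = 1·14833 = 14833
  i=1: C(8,1)·!7 = 8·1854 = 14832
  i=2: C(8,2)·!6 = 28·265 = 7420
  i=3: C(8,3)·!5 = 56·44 = 2464
  i=4: C(8,4)·!4 = 70·9 = 630
  i=5: C(8,5)·!3 = 56·2 = 112
  i=6: C(8,6)·!2 = 28·1 = 28
Total = 40319.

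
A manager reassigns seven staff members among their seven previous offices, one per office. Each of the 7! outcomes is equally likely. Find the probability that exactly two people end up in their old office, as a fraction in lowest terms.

Favorable outcomes: C(7,2)·!5 = 21·44 = 924.
Total outcomes: 7! = 5040.
Probability = 924/5040 = 11/60.

11/60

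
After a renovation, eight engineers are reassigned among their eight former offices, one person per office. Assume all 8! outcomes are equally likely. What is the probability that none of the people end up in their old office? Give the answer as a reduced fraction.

Favorable outcomes: !8 = 14833.
Total outcomes: 8! = 40320.
Probability = 14833/40320 = 2119/5760.

2119/5760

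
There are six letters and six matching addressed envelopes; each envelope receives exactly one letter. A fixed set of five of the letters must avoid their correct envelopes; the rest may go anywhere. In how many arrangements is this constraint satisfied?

309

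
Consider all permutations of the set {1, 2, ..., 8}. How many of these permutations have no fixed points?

14833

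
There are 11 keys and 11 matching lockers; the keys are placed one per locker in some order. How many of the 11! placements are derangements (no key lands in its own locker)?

Recurrence: !11 = 11·!10 + (-1)^11.
!11 = 11·1334961 - 1 = 14684570

14684570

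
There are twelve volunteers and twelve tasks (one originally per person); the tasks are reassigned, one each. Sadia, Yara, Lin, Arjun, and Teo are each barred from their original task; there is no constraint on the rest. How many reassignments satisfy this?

Inclusion-exclusion on the 5 forbidden self-matches:
Σ_{j=0}^{5} (-1)^j C(5,j)(12-j)!
= C(5,0)·12! - C(5,1)·11! + C(5,2)·10! - C(5,3)·9! + C(5,4)·8! - C(5,5)·7!
= 479001600 - 199584000 + 36288000 - 3628800 + 201600 - 5040
= 312273360

312273360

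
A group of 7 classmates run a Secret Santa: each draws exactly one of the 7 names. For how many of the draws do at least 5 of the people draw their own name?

22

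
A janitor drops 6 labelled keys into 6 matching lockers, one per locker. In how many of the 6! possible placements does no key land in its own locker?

The number of derangements of 6 is !6 = Σ_{k=0}^{6} (-1)^k·6!/k!
= 6! - 6!/1! + 6!/2! - 6!/3! + 6!/4! - 6!/5! + 6!/6!
= 720 - 720 + 360 - 120 + 30 - 6 + 1
= 265

265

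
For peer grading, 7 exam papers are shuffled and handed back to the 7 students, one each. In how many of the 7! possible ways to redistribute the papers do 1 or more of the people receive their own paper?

# with exactly i fixed is C(7,i)·!(7-i); sum over i=1..7:
  i=1: C(7,1)·!6 = 7·265 = 1855
  i=2: C(7,2)·!5 = 21·44 = 924
  i=3: C(7,3)·!4 = 35·9 = 315
  i=4: C(7,4)·!3 = 35·2 = 70
  i=5: C(7,5)·!2 = 21·1 = 21
  i=6: C(7,6)·!1 = 7·0 = 0
  i=7: C(7,7)·!0 = 1·1 = 1
Total = 3186.

3186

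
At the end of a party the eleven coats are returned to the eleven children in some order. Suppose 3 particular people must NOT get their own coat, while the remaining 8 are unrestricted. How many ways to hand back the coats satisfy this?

30078720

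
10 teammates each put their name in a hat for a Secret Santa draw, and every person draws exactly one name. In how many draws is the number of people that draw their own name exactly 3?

222480

Pick the 3 fixed positions: C(10,3) = 120 ways.
The other 7 form a derangement: !7 = 1854.
Total: 120 × 1854 = 222480.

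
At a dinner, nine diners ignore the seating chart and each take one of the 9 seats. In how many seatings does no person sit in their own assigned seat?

Recurrence: !9 = 9·!8 + (-1)^9.
!9 = 9·14833 - 1 = 133496

133496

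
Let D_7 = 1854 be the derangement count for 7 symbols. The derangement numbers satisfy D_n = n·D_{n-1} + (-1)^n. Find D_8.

14833

D_8 = 8·1854 + 1 = 14833.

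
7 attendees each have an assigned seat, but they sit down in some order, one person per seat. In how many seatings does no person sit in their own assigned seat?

1854

The subfactorial !7 = [7!/e] (nearest integer).
7! = 5040, and 5040/e ≈ 1854.11, so !7 = 1854.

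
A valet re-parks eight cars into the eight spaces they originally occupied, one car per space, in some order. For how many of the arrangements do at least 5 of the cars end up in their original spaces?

141

# with exactly i fixed is C(8,i)·!(8-i); sum over i=5..8:
  i=5: C(8,5)·!3 = 56·2 = 112
  i=6: C(8,6)·!2 = 28·1 = 28
  i=7: C(8,7)·!1 = 8·0 = 0
  i=8: C(8,8)·!0 = 1·1 = 1
Total = 141.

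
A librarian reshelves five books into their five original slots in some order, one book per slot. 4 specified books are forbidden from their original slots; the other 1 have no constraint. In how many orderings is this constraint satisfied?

53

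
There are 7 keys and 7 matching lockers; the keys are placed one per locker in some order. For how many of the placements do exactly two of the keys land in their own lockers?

924

Choose which 2 of the 7 are fixed: C(7,2) = 21.
The other 5 form a derangement: !5 = 44.
Total: 21 × 44 = 924.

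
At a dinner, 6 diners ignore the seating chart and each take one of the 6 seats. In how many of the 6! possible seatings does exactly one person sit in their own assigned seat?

264

Pick the single fixed position: C(6,1) = 6 ways.
The other 5 form a derangement: !5 = 44.
Total: 6 × 44 = 264.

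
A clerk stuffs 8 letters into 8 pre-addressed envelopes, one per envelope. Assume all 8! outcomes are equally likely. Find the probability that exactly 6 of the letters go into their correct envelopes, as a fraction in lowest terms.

Favorable outcomes: C(8,6)·!2 = 28·1 = 28.
Total outcomes: 8! = 40320.
Probability = 28/40320 = 1/1440.

1/1440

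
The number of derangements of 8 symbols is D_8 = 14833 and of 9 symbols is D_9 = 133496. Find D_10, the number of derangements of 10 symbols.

1334961

D_10 = (10-1)·(D_9 + D_8) = 9·(133496 + 14833) = 9·148329 = 1334961.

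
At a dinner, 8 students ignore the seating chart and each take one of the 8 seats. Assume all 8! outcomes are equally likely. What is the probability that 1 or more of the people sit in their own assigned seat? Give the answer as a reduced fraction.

Favorable outcomes: Σ_{i≥1} C(8,i)·!(8-i) = 8·1854 + 28·265 + 56·44 + 70·9 + 56·2 + 28·1 + 8·0 + 1·1 = 25487.
Total outcomes: 8! = 40320.
Probability = 25487/40320 = 3641/5760.

3641/5760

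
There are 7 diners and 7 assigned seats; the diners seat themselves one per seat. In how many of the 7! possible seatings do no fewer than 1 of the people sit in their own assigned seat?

3186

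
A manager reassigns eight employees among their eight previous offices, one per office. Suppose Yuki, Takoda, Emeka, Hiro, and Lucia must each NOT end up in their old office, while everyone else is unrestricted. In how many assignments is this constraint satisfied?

21234

Let A_j be the event that the j-th constrained one is fixed. By inclusion-exclusion over the 5 events:
Σ_{j=0}^{5} (-1)^j C(5,j)(8-j)!
= C(5,0)·8! - C(5,1)·7! + C(5,2)·6! - C(5,3)·5! + C(5,4)·4! - C(5,5)·3!
= 40320 - 25200 + 7200 - 1200 + 120 - 6
= 21234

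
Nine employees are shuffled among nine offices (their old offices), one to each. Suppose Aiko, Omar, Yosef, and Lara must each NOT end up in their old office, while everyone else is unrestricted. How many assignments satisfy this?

229080

Inclusion-exclusion on the 4 forbidden self-matches:
Σ_{j=0}^{4} (-1)^j C(4,j)(9-j)!
= C(4,0)·9! - C(4,1)·8! + C(4,2)·7! - C(4,3)·6! + C(4,4)·5!
= 362880 - 161280 + 30240 - 2880 + 120
= 229080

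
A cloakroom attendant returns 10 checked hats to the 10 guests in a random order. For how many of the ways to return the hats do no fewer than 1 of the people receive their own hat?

2293839

# with exactly i fixed is C(10,i)·!(10-i); sum over i=1..10:
  i=1: C(10,1)·!9 = 10·133496 = 1334960
  i=2: C(10,2)·!8 = 45·14833 = 667485
  i=3: C(10,3)·!7 = 120·1854 = 222480
  i=4: C(10,4)·!6 = 210·265 = 55650
  i=5: C(10,5)·!5 = 252·44 = 11088
  i=6: C(10,6)·!4 = 210·9 = 1890
  i=7: C(10,7)·!3 = 120·2 = 240
  i=8: C(10,8)·!2 = 45·1 = 45
  i=9: C(10,9)·!1 = 10·0 = 0
  i=10: C(10,10)·!0 = 1·1 = 1
Total = 2293839.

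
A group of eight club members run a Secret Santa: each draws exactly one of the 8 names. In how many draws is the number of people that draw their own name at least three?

3235

Sum C(8,i)·!(8-i) for i = 3..8:
  i=3: C(8,3)·!5 = 56·44 = 2464
  i=4: C(8,4)·!4 = 70·9 = 630
  i=5: C(8,5)·!3 = 56·2 = 112
  i=6: C(8,6)·!2 = 28·1 = 28
  i=7: C(8,7)·!1 = 8·0 = 0
  i=8: C(8,8)·!0 = 1·1 = 1
Total = 3235.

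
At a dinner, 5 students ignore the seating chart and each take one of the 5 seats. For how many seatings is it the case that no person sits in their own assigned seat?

The subfactorial !5 = [5!/e] (nearest integer).
5! = 120, and 120/e ≈ 44.15, so !5 = 44.

44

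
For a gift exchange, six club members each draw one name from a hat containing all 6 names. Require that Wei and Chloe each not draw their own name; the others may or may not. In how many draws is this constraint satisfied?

504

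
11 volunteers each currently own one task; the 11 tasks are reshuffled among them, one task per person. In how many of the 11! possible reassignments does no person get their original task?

Use !n = (n-1)(!(n-1) + !(n-2)).
!11 = 10·(1334961 + 133496) = 10·1468457 = 14684570

14684570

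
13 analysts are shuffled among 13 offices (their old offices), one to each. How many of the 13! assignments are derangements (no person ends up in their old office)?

By inclusion-exclusion, !13 = Σ (-1)^k · 13!/k! for k=0..13
= 13! - 13!/1! + 13!/2! - 13!/3! + 13!/4! - 13!/5! + 13!/6! - 13!/7! + 13!/8! - 13!/9! + 13!/10! - 13!/11! + 13!/12! - 13!/13!
= 6227020800 - 6227020800 + 3113510400 - 1037836800 + 259459200 - 51891840 + 8648640 - 1235520 + 154440 - 17160 + 1716 - 156 + 13 - 1
= 2290792932

2290792932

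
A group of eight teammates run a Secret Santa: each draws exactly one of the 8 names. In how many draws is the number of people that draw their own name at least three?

3235

# with exactly i fixed is C(8,i)·!(8-i); sum over i=3..8:
  i=3: C(8,3)·!5 = 56·44 = 2464
  i=4: C(8,4)·!4 = 70·9 = 630
  i=5: C(8,5)·!3 = 56·2 = 112
  i=6: C(8,6)·!2 = 28·1 = 28
  i=7: C(8,7)·!1 = 8·0 = 0
  i=8: C(8,8)·!0 = 1·1 = 1
Total = 3235.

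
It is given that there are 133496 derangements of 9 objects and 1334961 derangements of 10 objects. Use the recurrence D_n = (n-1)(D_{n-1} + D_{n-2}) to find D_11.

14684570

D_11 = (11-1)·(D_10 + D_9) = 10·(1334961 + 133496) = 10·1468457 = 14684570.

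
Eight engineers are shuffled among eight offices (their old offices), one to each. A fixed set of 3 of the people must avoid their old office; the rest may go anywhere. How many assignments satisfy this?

Inclusion-exclusion on the 3 forbidden self-matches:
Σ_{j=0}^{3} (-1)^j C(3,j)(8-j)!
= C(3,0)·8! - C(3,1)·7! + C(3,2)·6! - C(3,3)·5!
= 40320 - 15120 + 2160 - 120
= 27240

27240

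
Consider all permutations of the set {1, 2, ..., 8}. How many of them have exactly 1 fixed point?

14832

Pick the single fixed position: C(8,1) = 8 ways.
The other 7 form a derangement: !7 = 1854.
Total: 8 × 1854 = 14832.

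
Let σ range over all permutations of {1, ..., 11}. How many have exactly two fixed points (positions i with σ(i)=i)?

Choose which 2 of the 11 are fixed: C(11,2) = 55.
The remaining 9 must be deranged: !9 = 133496.
Total: 55 × 133496 = 7342280.

7342280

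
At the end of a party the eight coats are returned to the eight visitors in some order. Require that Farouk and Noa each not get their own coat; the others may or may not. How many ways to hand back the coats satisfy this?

Let A_j be the event that the j-th constrained one is fixed. By inclusion-exclusion over the 2 events:
Σ_{j=0}^{2} (-1)^j C(2,j)(8-j)!
= C(2,0)·8! - C(2,1)·7! + C(2,2)·6!
= 40320 - 10080 + 720
= 30960

30960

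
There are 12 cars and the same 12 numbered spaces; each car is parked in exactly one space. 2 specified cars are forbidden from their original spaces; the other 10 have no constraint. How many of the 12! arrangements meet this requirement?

Let A_j be the event that the j-th constrained one is fixed. By inclusion-exclusion over the 2 events:
Σ_{j=0}^{2} (-1)^j C(2,j)(12-j)!
= C(2,0)·12! - C(2,1)·11! + C(2,2)·10!
= 479001600 - 79833600 + 3628800
= 402796800

402796800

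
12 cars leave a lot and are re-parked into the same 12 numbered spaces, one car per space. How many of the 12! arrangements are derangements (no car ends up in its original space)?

!12 is the nearest integer to 12!/e.
12! = 479001600, and 479001600/e ≈ 176214840.93, so !12 = 176214841.

176214841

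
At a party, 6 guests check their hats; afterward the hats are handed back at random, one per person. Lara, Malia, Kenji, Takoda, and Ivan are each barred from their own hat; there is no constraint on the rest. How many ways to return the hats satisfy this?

Let A_j be the event that the j-th constrained one is fixed. By inclusion-exclusion over the 5 events:
Σ_{j=0}^{5} (-1)^j C(5,j)(6-j)!
= C(5,0)·6! - C(5,1)·5! + C(5,2)·4! - C(5,3)·3! + C(5,4)·2! - C(5,5)·1!
= 720 - 600 + 240 - 60 + 10 - 1
= 309

309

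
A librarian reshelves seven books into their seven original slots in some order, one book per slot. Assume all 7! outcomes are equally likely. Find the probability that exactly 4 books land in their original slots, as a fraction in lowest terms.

1/72

Favorable outcomes: C(7,4)·!3 = 35·2 = 70.
Total outcomes: 7! = 5040.
Probability = 70/5040 = 1/72.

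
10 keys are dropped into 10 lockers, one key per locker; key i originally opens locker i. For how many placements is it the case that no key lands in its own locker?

1334961

The number of derangements of 10 is !10 = Σ_{k=0}^{10} (-1)^k·10!/k!
= 10! - 10!/1! + 10!/2! - 10!/3! + 10!/4! - 10!/5! + 10!/6! - 10!/7! + 10!/8! - 10!/9! + 10!/10!
= 3628800 - 3628800 + 1814400 - 604800 + 151200 - 30240 + 5040 - 720 + 90 - 10 + 1
= 1334961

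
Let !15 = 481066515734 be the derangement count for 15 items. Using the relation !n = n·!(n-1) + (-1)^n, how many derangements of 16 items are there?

!16 = 16·481066515734 + 1 = 7697064251745.

7697064251745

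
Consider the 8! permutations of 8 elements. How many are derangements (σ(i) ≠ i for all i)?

14833

By inclusion-exclusion, !8 = Σ (-1)^k · 8!/k! for k=0..8
= 8! - 8!/1! + 8!/2! - 8!/3! + 8!/4! - 8!/5! + 8!/6! - 8!/7! + 8!/8!
= 40320 - 40320 + 20160 - 6720 + 1680 - 336 + 56 - 8 + 1
= 14833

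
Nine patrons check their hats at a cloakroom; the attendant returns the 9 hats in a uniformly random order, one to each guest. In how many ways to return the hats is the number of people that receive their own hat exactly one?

133497

Pick the single fixed position: C(9,1) = 9 ways.
The remaining 8 must be deranged: !8 = 14833.
Total: 9 × 14833 = 133497.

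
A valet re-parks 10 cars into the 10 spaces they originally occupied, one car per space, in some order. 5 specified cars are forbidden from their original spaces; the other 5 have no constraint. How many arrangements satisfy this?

2170680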